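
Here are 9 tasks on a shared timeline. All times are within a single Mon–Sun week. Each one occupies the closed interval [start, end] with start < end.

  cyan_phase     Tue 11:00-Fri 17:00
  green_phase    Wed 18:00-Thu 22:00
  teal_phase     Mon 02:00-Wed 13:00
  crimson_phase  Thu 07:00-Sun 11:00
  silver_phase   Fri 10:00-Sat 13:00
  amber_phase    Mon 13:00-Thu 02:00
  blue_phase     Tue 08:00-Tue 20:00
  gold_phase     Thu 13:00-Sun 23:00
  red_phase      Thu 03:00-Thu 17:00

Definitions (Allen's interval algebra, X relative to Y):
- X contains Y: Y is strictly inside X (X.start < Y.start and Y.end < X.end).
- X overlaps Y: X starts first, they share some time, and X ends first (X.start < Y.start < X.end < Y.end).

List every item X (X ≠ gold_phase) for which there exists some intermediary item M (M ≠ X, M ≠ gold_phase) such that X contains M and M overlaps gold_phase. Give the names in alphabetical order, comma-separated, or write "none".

Target gold_phase = [Thu 13:00, Sun 23:00].
Intermediaries M with M overlaps gold_phase: crimson_phase, cyan_phase, green_phase, red_phase.
Via crimson_phase — items with X contains crimson_phase: none.
Via cyan_phase — items with X contains cyan_phase: none.
Via green_phase — items with X contains green_phase: cyan_phase.
Via red_phase — items with X contains red_phase: cyan_phase, green_phase.
Union: cyan_phase, green_phase.

cyan_phase, green_phase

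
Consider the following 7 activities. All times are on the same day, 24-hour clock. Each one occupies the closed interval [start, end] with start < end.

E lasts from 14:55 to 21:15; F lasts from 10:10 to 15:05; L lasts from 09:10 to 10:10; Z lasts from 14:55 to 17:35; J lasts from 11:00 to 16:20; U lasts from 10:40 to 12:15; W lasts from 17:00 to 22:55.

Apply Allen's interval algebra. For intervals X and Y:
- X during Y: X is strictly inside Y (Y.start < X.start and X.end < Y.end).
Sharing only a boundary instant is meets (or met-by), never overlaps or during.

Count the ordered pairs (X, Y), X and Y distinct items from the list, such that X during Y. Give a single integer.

Checking all 42 ordered pairs for relation 'during'; matching pairs in alphabetical order:
(U, F): U during F ✓
Count: 1.

1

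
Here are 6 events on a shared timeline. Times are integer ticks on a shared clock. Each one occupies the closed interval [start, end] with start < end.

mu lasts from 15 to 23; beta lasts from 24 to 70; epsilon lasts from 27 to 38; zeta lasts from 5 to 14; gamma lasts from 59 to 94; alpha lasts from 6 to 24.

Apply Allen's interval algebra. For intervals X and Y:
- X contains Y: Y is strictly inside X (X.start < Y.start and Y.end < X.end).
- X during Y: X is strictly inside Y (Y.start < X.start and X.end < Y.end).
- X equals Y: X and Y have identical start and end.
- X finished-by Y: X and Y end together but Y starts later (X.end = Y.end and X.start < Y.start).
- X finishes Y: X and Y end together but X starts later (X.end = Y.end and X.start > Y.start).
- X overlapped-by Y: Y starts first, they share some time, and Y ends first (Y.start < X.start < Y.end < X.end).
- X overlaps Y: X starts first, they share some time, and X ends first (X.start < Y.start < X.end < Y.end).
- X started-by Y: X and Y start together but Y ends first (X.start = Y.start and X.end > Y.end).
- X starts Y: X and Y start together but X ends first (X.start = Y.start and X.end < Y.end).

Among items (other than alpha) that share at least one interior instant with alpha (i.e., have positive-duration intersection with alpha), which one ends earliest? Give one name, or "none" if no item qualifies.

zeta

Target alpha = [6, 24].
beta [24, 70] → met-by → excluded.
epsilon [27, 38] → after → excluded.
gamma [59, 94] → after → excluded.
mu [15, 23] → during → candidate.
zeta [5, 14] → overlaps → candidate.
Among candidates, earliest end is 14 → zeta.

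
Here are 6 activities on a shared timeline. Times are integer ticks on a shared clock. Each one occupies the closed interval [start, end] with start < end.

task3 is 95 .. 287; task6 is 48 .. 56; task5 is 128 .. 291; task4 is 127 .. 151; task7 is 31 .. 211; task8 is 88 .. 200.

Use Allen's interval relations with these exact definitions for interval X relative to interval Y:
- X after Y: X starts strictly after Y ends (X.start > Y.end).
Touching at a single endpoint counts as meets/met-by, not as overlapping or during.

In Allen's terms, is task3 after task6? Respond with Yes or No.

task3 = [95, 287], task6 = [48, 56].
Actual relation of task3 to task6: after.
Asked whether 'after' holds → Yes.

Yes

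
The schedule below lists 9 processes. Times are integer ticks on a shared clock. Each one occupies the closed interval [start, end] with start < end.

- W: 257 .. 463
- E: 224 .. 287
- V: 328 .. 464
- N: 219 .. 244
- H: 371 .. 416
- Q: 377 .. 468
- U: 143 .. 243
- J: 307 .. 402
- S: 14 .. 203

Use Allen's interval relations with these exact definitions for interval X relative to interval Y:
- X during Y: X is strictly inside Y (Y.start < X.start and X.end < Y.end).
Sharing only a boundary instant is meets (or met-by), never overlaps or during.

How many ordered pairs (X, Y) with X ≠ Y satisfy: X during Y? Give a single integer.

3

Checking all 72 ordered pairs for relation 'during'; matching pairs in alphabetical order:
(H, V): H during V ✓
(H, W): H during W ✓
(J, W): J during W ✓
Count: 3.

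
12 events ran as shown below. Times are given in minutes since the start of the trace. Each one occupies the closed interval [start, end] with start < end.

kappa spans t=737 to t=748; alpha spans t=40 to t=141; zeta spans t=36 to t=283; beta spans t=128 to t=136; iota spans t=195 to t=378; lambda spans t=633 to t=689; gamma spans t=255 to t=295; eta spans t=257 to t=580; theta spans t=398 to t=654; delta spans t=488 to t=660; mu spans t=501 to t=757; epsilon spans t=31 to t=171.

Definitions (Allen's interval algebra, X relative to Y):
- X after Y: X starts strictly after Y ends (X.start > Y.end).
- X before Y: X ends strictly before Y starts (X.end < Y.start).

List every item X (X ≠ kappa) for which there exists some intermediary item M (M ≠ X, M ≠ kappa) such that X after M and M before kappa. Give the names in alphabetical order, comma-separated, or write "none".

Target kappa = [t=737, t=748].
Intermediaries M with M before kappa: alpha, beta, delta, epsilon, eta, gamma, iota, lambda, theta, zeta.
Via alpha — items with X after alpha: delta, eta, gamma, iota, lambda, mu, theta.
Via beta — items with X after beta: delta, eta, gamma, iota, lambda, mu, theta.
Via delta — items with X after delta: none.
Via epsilon — items with X after epsilon: delta, eta, gamma, iota, lambda, mu, theta.
Via eta — items with X after eta: lambda.
Via gamma — items with X after gamma: delta, lambda, mu, theta.
Via iota — items with X after iota: delta, lambda, mu, theta.
Via lambda — items with X after lambda: none.
Via theta — items with X after theta: none.
Via zeta — items with X after zeta: delta, lambda, mu, theta.
Union: delta, eta, gamma, iota, lambda, mu, theta.

delta, eta, gamma, iota, lambda, mu, theta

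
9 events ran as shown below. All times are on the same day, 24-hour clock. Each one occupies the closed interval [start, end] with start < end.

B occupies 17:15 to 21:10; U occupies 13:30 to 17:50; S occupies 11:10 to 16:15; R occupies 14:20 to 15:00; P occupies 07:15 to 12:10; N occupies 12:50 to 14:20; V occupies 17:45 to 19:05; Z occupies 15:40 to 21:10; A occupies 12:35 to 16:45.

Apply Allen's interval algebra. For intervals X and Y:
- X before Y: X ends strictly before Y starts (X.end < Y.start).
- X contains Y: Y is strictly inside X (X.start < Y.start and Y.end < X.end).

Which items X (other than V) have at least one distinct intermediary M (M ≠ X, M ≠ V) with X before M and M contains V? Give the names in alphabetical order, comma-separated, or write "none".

Target V = [17:45, 19:05].
Intermediaries M with M contains V: B, Z.
Via B — items with X before B: A, N, P, R, S.
Via Z — items with X before Z: N, P, R.
Union: A, N, P, R, S.

A, N, P, R, S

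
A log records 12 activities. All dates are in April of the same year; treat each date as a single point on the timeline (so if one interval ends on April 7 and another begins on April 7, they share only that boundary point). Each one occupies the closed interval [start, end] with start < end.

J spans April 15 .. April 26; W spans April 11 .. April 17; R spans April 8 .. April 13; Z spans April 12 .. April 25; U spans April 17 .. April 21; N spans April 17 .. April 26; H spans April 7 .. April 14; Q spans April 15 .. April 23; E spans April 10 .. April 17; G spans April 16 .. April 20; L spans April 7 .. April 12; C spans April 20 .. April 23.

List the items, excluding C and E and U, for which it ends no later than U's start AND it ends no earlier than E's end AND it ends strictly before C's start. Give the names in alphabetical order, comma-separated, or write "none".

Conditions: its end is no later than U's start (X.end <= April 17) AND its end is no earlier than E's end (X.end >= April 17) AND its end is strictly before C's start (X.end < April 20).
G: end April 20 <= April 17? ✗; end April 20 >= April 17? ✓; end April 20 < April 20? ✗ → no.
H: end April 14 <= April 17? ✓; end April 14 >= April 17? ✗; end April 14 < April 20? ✓ → no.
J: end April 26 <= April 17? ✗; end April 26 >= April 17? ✓; end April 26 < April 20? ✗ → no.
L: end April 12 <= April 17? ✓; end April 12 >= April 17? ✗; end April 12 < April 20? ✓ → no.
N: end April 26 <= April 17? ✗; end April 26 >= April 17? ✓; end April 26 < April 20? ✗ → no.
Q: end April 23 <= April 17? ✗; end April 23 >= April 17? ✓; end April 23 < April 20? ✗ → no.
R: end April 13 <= April 17? ✓; end April 13 >= April 17? ✗; end April 13 < April 20? ✓ → no.
W: end April 17 <= April 17? ✓; end April 17 >= April 17? ✓; end April 17 < April 20? ✓ → yes.
Z: end April 25 <= April 17? ✗; end April 25 >= April 17? ✓; end April 25 < April 20? ✗ → no.
Result: W.

W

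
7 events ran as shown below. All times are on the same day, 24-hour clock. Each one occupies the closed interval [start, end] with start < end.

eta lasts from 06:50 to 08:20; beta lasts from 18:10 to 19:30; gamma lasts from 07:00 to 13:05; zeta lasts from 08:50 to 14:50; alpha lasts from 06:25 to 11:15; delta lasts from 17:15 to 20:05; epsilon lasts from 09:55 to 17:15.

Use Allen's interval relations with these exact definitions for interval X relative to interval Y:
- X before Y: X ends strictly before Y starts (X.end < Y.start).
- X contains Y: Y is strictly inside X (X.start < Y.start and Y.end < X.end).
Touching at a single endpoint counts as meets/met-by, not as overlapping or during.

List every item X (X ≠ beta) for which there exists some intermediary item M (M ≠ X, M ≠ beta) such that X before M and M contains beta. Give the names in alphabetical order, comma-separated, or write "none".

Target beta = [18:10, 19:30].
Intermediaries M with M contains beta: delta.
Via delta — items with X before delta: alpha, eta, gamma, zeta.
Union: alpha, eta, gamma, zeta.

alpha, eta, gamma, zeta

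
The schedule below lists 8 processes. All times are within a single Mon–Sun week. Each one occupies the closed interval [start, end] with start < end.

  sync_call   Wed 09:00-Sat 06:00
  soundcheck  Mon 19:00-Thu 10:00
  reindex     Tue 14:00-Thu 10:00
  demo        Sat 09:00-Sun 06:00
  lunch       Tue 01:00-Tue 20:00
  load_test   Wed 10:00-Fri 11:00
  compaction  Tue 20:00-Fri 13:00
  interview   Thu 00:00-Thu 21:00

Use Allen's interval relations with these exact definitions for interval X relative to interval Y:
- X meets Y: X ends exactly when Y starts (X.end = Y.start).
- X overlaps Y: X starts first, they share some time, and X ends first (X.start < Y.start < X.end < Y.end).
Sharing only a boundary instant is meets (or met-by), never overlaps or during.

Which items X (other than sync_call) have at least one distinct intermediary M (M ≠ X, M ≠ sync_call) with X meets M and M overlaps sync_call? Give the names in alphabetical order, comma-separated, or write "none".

Target sync_call = [Wed 09:00, Sat 06:00].
Intermediaries M with M overlaps sync_call: compaction, reindex, soundcheck.
Via compaction — items with X meets compaction: lunch.
Via reindex — items with X meets reindex: none.
Via soundcheck — items with X meets soundcheck: none.
Union: lunch.

lunch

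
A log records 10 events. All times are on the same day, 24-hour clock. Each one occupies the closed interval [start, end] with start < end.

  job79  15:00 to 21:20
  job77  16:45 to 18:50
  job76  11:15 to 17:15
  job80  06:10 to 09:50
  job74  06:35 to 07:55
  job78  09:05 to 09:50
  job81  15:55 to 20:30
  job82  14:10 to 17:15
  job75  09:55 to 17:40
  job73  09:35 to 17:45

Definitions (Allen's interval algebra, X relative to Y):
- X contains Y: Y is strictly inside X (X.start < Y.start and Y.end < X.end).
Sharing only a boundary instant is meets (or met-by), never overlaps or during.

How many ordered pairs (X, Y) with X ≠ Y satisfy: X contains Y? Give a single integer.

9

Checking all 90 ordered pairs for relation 'contains'; matching pairs in alphabetical order:
(job73, job75): job73 contains job75 ✓
(job73, job76): job73 contains job76 ✓
(job73, job82): job73 contains job82 ✓
(job75, job76): job75 contains job76 ✓
(job75, job82): job75 contains job82 ✓
(job79, job77): job79 contains job77 ✓
(job79, job81): job79 contains job81 ✓
(job80, job74): job80 contains job74 ✓
(job81, job77): job81 contains job77 ✓
Count: 9.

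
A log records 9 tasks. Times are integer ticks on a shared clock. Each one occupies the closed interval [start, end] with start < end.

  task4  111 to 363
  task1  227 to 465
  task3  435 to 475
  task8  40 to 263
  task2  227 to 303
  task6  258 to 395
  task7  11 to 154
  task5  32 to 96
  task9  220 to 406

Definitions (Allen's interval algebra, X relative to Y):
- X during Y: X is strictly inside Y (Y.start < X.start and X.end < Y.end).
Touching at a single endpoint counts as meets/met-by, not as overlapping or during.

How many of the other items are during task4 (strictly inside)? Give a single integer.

1

Target task4 = [111, 363].
task1 [227, 465] → overlapped-by → no.
task2 [227, 303] → during → counts.
task3 [435, 475] → after → no.
task5 [32, 96] → before → no.
task6 [258, 395] → overlapped-by → no.
task7 [11, 154] → overlaps → no.
task8 [40, 263] → overlaps → no.
task9 [220, 406] → overlapped-by → no.
Total: 1.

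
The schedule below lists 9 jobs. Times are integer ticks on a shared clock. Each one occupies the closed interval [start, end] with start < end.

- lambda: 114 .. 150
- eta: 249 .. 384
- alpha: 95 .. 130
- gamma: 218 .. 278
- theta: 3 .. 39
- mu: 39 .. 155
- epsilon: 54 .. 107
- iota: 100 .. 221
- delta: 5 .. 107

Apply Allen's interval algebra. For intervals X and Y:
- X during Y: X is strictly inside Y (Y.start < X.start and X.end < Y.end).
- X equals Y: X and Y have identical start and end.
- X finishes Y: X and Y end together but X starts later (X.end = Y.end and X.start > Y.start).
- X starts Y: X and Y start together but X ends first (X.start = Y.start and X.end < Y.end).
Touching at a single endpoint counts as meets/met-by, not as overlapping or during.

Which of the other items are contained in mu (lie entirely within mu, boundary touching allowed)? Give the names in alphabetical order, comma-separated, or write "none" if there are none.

alpha, epsilon, lambda

Target mu = [39, 155].
alpha [95, 130] → during → yes.
delta [5, 107] → overlaps → no.
epsilon [54, 107] → during → yes.
eta [249, 384] → after → no.
gamma [218, 278] → after → no.
iota [100, 221] → overlapped-by → no.
lambda [114, 150] → during → yes.
theta [3, 39] → meets → no.
Result: alpha, epsilon, lambda.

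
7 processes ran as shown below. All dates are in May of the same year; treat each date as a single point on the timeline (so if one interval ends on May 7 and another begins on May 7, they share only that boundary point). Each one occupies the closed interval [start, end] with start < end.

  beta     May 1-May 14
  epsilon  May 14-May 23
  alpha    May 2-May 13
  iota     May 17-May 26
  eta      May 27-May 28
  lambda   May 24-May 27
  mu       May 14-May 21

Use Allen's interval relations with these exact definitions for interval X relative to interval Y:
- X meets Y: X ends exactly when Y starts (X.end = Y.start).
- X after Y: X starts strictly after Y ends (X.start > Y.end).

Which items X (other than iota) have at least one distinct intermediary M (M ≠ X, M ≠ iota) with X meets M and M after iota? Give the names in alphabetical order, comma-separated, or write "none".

Target iota = [May 17, May 26].
Intermediaries M with M after iota: eta.
Via eta — items with X meets eta: lambda.
Union: lambda.

lambda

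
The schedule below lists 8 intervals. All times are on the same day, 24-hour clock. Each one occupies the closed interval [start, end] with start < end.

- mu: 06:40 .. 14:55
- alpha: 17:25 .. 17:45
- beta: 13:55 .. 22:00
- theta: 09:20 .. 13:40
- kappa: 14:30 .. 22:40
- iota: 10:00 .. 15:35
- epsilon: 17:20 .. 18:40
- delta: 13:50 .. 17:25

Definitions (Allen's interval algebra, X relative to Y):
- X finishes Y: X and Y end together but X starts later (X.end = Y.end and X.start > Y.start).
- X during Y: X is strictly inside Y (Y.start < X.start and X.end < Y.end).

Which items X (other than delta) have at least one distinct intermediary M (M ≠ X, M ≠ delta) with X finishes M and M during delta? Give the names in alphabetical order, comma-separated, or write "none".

none

Target delta = [13:50, 17:25].
Intermediaries M with M during delta: none.
Union: none.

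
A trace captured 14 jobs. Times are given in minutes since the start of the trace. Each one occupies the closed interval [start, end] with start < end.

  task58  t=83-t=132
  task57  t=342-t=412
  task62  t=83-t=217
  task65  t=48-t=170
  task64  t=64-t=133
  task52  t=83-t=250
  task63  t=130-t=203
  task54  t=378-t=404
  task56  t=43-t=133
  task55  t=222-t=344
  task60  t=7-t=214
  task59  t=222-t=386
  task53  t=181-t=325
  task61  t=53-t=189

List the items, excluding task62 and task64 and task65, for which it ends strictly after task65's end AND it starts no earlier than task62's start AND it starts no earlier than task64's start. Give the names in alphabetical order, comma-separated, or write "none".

task52, task53, task54, task55, task57, task59, task63

Conditions: its end is strictly after task65's end (X.end > t=170) AND its start is no earlier than task62's start (X.start >= t=83) AND its start is no earlier than task64's start (X.start >= t=64).
task52: end t=250 > t=170? ✓; start t=83 >= t=83? ✓; start t=83 >= t=64? ✓ → yes.
task53: end t=325 > t=170? ✓; start t=181 >= t=83? ✓; start t=181 >= t=64? ✓ → yes.
task54: end t=404 > t=170? ✓; start t=378 >= t=83? ✓; start t=378 >= t=64? ✓ → yes.
task55: end t=344 > t=170? ✓; start t=222 >= t=83? ✓; start t=222 >= t=64? ✓ → yes.
task56: end t=133 > t=170? ✗; start t=43 >= t=83? ✗; start t=43 >= t=64? ✗ → no.
task57: end t=412 > t=170? ✓; start t=342 >= t=83? ✓; start t=342 >= t=64? ✓ → yes.
task58: end t=132 > t=170? ✗; start t=83 >= t=83? ✓; start t=83 >= t=64? ✓ → no.
task59: end t=386 > t=170? ✓; start t=222 >= t=83? ✓; start t=222 >= t=64? ✓ → yes.
task60: end t=214 > t=170? ✓; start t=7 >= t=83? ✗; start t=7 >= t=64? ✗ → no.
task61: end t=189 > t=170? ✓; start t=53 >= t=83? ✗; start t=53 >= t=64? ✗ → no.
task63: end t=203 > t=170? ✓; start t=130 >= t=83? ✓; start t=130 >= t=64? ✓ → yes.
Result: task52, task53, task54, task55, task57, task59, task63.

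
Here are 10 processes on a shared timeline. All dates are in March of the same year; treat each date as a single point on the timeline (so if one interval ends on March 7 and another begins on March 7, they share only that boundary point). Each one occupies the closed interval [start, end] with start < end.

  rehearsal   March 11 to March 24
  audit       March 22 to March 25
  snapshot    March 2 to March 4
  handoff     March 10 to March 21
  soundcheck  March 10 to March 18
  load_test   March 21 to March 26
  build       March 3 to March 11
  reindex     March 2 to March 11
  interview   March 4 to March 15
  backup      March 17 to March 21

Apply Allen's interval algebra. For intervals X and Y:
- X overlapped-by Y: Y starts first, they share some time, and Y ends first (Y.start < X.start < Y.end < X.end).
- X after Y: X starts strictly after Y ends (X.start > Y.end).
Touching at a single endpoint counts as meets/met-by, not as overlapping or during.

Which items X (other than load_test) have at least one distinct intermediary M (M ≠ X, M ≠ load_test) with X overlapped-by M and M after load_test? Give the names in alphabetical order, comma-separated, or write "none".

none

Target load_test = [March 21, March 26].
Intermediaries M with M after load_test: none.
Union: none.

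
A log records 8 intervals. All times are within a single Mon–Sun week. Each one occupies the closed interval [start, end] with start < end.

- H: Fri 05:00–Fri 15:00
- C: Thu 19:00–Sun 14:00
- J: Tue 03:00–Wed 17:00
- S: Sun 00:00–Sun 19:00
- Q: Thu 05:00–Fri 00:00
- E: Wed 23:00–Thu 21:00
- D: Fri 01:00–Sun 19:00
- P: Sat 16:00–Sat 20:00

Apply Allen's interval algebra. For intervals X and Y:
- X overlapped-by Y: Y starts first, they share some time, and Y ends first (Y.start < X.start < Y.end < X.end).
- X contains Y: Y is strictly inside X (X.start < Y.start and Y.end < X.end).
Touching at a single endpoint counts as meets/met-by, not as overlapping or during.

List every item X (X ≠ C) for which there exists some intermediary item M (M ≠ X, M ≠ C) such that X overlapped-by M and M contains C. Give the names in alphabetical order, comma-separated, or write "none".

Target C = [Thu 19:00, Sun 14:00].
Intermediaries M with M contains C: none.
Union: none.

none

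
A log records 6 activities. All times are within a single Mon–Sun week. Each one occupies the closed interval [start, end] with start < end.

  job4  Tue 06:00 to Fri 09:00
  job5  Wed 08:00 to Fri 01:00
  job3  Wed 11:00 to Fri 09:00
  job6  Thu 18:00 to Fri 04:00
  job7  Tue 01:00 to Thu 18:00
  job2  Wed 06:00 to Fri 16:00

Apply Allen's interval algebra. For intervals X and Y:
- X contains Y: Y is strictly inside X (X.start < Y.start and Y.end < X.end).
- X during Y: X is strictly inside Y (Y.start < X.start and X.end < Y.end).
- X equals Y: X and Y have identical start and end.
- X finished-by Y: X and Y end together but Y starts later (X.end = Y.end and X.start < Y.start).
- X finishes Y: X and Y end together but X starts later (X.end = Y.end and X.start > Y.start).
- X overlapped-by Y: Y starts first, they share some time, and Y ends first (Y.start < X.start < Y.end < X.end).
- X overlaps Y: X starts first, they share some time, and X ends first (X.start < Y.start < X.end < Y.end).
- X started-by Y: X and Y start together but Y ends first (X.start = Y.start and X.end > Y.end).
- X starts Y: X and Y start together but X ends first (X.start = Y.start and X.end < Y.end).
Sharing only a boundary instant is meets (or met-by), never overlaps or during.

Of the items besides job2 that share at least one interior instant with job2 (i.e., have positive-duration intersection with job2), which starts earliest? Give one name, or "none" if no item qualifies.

Target job2 = [Wed 06:00, Fri 16:00].
job3 [Wed 11:00, Fri 09:00] → during → candidate.
job4 [Tue 06:00, Fri 09:00] → overlaps → candidate.
job5 [Wed 08:00, Fri 01:00] → during → candidate.
job6 [Thu 18:00, Fri 04:00] → during → candidate.
job7 [Tue 01:00, Thu 18:00] → overlaps → candidate.
Among candidates, earliest start is Tue 01:00 → job7.

job7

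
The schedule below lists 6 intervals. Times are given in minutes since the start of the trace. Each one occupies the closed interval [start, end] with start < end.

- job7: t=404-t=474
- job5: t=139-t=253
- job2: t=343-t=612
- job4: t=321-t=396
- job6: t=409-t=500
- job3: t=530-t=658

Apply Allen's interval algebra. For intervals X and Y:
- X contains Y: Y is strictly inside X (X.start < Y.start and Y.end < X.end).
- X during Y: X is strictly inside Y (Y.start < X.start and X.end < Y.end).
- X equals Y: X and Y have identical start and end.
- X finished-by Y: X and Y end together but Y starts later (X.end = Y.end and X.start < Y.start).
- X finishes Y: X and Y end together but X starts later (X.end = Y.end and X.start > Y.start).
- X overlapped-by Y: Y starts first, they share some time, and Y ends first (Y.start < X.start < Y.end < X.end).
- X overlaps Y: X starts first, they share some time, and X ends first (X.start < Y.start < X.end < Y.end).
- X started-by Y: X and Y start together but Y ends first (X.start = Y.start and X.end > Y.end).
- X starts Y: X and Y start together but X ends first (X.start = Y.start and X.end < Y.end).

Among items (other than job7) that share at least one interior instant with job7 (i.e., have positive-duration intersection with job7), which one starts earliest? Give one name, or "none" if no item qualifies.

Target job7 = [t=404, t=474].
job2 [t=343, t=612] → contains → candidate.
job3 [t=530, t=658] → after → excluded.
job4 [t=321, t=396] → before → excluded.
job5 [t=139, t=253] → before → excluded.
job6 [t=409, t=500] → overlapped-by → candidate.
Among candidates, earliest start is t=343 → job2.

job2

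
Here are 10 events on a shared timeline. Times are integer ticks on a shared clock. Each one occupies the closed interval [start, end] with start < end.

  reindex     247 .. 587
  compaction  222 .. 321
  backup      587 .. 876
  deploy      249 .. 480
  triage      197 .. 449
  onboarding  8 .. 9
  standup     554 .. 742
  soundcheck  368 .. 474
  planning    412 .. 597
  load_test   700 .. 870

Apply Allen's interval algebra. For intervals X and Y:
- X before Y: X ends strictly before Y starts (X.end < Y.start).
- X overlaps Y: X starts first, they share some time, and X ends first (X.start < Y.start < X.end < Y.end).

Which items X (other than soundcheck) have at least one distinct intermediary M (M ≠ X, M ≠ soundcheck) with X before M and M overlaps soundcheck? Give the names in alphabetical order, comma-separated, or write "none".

onboarding

Target soundcheck = [368, 474].
Intermediaries M with M overlaps soundcheck: triage.
Via triage — items with X before triage: onboarding.
Union: onboarding.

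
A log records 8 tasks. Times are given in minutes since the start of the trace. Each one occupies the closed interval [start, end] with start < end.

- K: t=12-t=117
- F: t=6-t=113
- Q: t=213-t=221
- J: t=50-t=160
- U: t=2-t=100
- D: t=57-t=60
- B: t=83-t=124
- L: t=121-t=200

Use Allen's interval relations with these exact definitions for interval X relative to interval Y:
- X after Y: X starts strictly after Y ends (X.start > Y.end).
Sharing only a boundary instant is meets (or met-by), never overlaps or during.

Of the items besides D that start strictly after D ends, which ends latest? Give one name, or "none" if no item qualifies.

Q

Target D = [t=57, t=60].
B [t=83, t=124] → after → candidate.
F [t=6, t=113] → contains → excluded.
J [t=50, t=160] → contains → excluded.
K [t=12, t=117] → contains → excluded.
L [t=121, t=200] → after → candidate.
Q [t=213, t=221] → after → candidate.
U [t=2, t=100] → contains → excluded.
Among candidates, latest end is t=221 → Q.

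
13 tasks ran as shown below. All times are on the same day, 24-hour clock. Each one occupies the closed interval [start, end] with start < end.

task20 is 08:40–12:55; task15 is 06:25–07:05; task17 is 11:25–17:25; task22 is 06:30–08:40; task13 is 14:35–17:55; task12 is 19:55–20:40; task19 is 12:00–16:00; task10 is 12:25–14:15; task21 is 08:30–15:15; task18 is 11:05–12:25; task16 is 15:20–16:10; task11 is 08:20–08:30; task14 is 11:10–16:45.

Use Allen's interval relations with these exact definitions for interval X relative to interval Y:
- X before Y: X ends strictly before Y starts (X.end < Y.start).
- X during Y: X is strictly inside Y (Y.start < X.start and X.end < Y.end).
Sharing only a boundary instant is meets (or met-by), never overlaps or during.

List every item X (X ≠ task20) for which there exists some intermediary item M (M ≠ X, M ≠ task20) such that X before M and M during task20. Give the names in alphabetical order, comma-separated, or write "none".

Target task20 = [08:40, 12:55].
Intermediaries M with M during task20: task18.
Via task18 — items with X before task18: task11, task15, task22.
Union: task11, task15, task22.

task11, task15, task22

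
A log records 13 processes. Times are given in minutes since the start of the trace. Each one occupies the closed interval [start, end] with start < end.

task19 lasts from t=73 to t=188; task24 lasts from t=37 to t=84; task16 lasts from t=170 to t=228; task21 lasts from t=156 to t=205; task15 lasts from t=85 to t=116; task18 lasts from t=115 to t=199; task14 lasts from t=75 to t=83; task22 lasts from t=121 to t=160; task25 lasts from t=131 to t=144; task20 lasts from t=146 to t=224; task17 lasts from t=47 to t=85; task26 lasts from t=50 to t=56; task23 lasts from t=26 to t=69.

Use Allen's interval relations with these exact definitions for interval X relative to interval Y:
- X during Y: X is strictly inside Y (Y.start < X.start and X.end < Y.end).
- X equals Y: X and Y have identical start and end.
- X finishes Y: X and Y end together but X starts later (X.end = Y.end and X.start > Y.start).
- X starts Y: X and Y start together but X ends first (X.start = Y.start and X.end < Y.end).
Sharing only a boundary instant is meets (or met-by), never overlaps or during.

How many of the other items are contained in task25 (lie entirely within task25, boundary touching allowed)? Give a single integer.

Target task25 = [t=131, t=144].
task14 [t=75, t=83] → before → no.
task15 [t=85, t=116] → before → no.
task16 [t=170, t=228] → after → no.
task17 [t=47, t=85] → before → no.
task18 [t=115, t=199] → contains → no.
task19 [t=73, t=188] → contains → no.
task20 [t=146, t=224] → after → no.
task21 [t=156, t=205] → after → no.
task22 [t=121, t=160] → contains → no.
task23 [t=26, t=69] → before → no.
task24 [t=37, t=84] → before → no.
task26 [t=50, t=56] → before → no.
Total: 0.

0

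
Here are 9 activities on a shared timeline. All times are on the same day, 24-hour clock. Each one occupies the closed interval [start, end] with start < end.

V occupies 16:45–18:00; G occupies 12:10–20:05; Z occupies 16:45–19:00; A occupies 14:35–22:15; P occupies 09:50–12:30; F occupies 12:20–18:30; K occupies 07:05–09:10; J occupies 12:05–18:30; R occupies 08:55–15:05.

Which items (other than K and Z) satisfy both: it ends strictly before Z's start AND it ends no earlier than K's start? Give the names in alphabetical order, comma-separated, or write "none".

P, R

Conditions: its end is strictly before Z's start (X.end < 16:45) AND its end is no earlier than K's start (X.end >= 07:05).
A: end 22:15 < 16:45? ✗; end 22:15 >= 07:05? ✓ → no.
F: end 18:30 < 16:45? ✗; end 18:30 >= 07:05? ✓ → no.
G: end 20:05 < 16:45? ✗; end 20:05 >= 07:05? ✓ → no.
J: end 18:30 < 16:45? ✗; end 18:30 >= 07:05? ✓ → no.
P: end 12:30 < 16:45? ✓; end 12:30 >= 07:05? ✓ → yes.
R: end 15:05 < 16:45? ✓; end 15:05 >= 07:05? ✓ → yes.
V: end 18:00 < 16:45? ✗; end 18:00 >= 07:05? ✓ → no.
Result: P, R.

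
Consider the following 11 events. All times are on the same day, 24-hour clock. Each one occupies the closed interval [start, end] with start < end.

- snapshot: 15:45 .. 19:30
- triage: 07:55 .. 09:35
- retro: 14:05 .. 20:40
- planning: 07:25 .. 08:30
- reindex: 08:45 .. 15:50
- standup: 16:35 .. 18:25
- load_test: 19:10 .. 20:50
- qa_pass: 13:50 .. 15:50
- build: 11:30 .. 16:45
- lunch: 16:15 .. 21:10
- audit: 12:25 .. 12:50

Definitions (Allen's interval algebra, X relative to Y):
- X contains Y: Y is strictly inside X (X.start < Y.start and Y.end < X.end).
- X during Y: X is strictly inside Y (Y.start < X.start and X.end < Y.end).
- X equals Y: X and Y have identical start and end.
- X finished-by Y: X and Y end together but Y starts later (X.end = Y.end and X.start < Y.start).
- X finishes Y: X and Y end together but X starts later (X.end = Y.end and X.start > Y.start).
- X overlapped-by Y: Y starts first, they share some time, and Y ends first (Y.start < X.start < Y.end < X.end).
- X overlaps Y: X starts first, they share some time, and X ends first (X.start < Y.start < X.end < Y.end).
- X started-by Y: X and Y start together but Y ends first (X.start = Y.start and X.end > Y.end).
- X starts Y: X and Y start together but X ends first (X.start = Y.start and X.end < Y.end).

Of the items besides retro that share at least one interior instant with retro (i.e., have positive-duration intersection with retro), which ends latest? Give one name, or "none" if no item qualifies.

lunch

Target retro = [14:05, 20:40].
audit [12:25, 12:50] → before → excluded.
build [11:30, 16:45] → overlaps → candidate.
load_test [19:10, 20:50] → overlapped-by → candidate.
lunch [16:15, 21:10] → overlapped-by → candidate.
planning [07:25, 08:30] → before → excluded.
qa_pass [13:50, 15:50] → overlaps → candidate.
reindex [08:45, 15:50] → overlaps → candidate.
snapshot [15:45, 19:30] → during → candidate.
standup [16:35, 18:25] → during → candidate.
triage [07:55, 09:35] → before → excluded.
Among candidates, latest end is 21:10 → lunch.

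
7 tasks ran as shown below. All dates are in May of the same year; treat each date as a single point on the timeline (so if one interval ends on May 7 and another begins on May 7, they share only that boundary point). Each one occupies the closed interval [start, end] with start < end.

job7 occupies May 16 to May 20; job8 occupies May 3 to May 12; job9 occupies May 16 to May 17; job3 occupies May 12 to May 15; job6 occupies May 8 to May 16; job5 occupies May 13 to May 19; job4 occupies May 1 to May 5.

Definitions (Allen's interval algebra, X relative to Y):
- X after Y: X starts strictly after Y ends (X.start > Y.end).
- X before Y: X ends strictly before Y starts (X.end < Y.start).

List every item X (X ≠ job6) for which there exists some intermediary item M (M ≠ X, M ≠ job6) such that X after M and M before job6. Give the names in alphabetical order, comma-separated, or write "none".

job3, job5, job7, job9

Target job6 = [May 8, May 16].
Intermediaries M with M before job6: job4.
Via job4 — items with X after job4: job3, job5, job7, job9.
Union: job3, job5, job7, job9.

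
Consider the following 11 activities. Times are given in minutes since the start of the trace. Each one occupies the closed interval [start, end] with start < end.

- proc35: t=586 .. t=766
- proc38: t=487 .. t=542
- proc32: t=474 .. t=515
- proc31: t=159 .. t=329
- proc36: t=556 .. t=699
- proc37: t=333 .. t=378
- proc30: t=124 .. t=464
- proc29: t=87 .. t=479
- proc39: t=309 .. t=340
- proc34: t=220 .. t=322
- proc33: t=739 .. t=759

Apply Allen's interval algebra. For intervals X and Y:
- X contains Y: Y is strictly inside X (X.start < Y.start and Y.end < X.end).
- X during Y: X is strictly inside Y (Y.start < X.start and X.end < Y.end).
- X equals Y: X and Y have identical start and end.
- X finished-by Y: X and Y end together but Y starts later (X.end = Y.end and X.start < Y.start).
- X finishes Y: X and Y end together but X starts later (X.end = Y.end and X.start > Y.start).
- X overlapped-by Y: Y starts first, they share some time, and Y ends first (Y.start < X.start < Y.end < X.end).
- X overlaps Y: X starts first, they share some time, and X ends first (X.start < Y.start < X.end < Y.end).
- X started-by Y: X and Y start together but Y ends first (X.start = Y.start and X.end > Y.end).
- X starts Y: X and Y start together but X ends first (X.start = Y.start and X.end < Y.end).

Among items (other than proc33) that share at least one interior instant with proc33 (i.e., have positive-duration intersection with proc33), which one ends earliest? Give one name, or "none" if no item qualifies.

Target proc33 = [t=739, t=759].
proc29 [t=87, t=479] → before → excluded.
proc30 [t=124, t=464] → before → excluded.
proc31 [t=159, t=329] → before → excluded.
proc32 [t=474, t=515] → before → excluded.
proc34 [t=220, t=322] → before → excluded.
proc35 [t=586, t=766] → contains → candidate.
proc36 [t=556, t=699] → before → excluded.
proc37 [t=333, t=378] → before → excluded.
proc38 [t=487, t=542] → before → excluded.
proc39 [t=309, t=340] → before → excluded.
Among candidates, earliest end is t=766 → proc35.

proc35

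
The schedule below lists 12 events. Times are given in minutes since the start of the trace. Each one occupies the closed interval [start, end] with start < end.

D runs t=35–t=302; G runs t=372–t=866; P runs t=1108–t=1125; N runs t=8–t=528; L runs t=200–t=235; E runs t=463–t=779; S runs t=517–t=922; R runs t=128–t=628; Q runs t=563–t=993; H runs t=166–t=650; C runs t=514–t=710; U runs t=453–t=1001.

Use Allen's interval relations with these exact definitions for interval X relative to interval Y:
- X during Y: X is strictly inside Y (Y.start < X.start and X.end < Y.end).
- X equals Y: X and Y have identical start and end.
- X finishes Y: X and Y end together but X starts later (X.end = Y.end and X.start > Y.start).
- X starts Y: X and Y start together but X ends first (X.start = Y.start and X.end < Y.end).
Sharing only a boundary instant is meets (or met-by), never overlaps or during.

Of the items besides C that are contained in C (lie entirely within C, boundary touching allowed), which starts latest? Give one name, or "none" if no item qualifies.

Target C = [t=514, t=710].
D [t=35, t=302] → before → excluded.
E [t=463, t=779] → contains → excluded.
G [t=372, t=866] → contains → excluded.
H [t=166, t=650] → overlaps → excluded.
L [t=200, t=235] → before → excluded.
N [t=8, t=528] → overlaps → excluded.
P [t=1108, t=1125] → after → excluded.
Q [t=563, t=993] → overlapped-by → excluded.
R [t=128, t=628] → overlaps → excluded.
S [t=517, t=922] → overlapped-by → excluded.
U [t=453, t=1001] → contains → excluded.
No candidates → none.

none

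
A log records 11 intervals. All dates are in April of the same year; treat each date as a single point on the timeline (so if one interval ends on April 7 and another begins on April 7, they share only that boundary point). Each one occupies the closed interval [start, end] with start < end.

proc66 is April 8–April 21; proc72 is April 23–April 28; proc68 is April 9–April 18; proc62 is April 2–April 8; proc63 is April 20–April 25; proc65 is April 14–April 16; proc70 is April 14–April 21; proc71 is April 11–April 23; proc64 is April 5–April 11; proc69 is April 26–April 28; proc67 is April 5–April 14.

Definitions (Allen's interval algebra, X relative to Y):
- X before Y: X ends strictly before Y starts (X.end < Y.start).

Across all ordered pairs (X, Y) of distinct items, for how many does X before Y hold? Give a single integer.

27

Checking all 110 ordered pairs for relation 'before'; matching pairs in alphabetical order:
(proc62, proc63): proc62 before proc63 ✓
(proc62, proc65): proc62 before proc65 ✓
(proc62, proc68): proc62 before proc68 ✓
(proc62, proc69): proc62 before proc69 ✓
(proc62, proc70): proc62 before proc70 ✓
(proc62, proc71): proc62 before proc71 ✓
(proc62, proc72): proc62 before proc72 ✓
(proc63, proc69): proc63 before proc69 ✓
(proc64, proc63): proc64 before proc63 ✓
(proc64, proc65): proc64 before proc65 ✓
(proc64, proc69): proc64 before proc69 ✓
(proc64, proc70): proc64 before proc70 ✓
(proc64, proc72): proc64 before proc72 ✓
(proc65, proc63): proc65 before proc63 ✓
(proc65, proc69): proc65 before proc69 ✓
(proc65, proc72): proc65 before proc72 ✓
(proc66, proc69): proc66 before proc69 ✓
(proc66, proc72): proc66 before proc72 ✓
(proc67, proc63): proc67 before proc63 ✓
(proc67, proc69): proc67 before proc69 ✓
(proc67, proc72): proc67 before proc72 ✓
(proc68, proc63): proc68 before proc63 ✓
(proc68, proc69): proc68 before proc69 ✓
(proc68, proc72): proc68 before proc72 ✓
... plus 3 further pairs not listed.
Count: 27.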